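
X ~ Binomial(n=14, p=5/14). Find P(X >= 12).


P(X>=12) = P(X=12) + P(X=13) + P(X=14)
= 257080078125/1587429546508288 + 10986328125/793714773254144 + 6103515625/11112006825558016
= 979736328125/5556003412779008

979736328125/5556003412779008


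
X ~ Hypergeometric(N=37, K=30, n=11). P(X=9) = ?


P(X=9) = C(30,9)*C(7,2) / C(37,11)
= 14307150*21 / 854992152
= 300450150/854992152 = 82225/233988

82225/233988


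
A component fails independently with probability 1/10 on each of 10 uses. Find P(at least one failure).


P(at least one) = 1 - P(none)
P(none) = (1 - 1/10)^10 = (9/10)^10 = 3486784401/10000000000
P(at least one) = 1 - 3486784401/10000000000 = 6513215599/10000000000

6513215599/10000000000


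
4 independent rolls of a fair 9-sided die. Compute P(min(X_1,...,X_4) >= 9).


P(min >= 9) = P(all X_i >= 9) = (P(X_1 >= 9))^4
= (1/9)^4 = 1/6561

1/6561


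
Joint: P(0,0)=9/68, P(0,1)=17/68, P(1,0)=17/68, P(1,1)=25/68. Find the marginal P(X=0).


P(X=0) = P(0,0)+P(0,1) = 9/68 + 17/68 = 26/68 = 13/34

13/34


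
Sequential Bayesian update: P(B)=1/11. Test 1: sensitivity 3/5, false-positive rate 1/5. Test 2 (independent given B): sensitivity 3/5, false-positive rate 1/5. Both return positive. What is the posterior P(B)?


After test 1: P(+) = 3/5*1/11 + 1/5*10/11 = 13/55
P(B|+) = (3/55)/(13/55) = 3/13
After test 2 (use post1 as new prior): P(+) = 3/5*3/13 + 1/5*10/13 = 19/65
P(B|+,+) = (9/65)/(19/65) = 9/19

9/19


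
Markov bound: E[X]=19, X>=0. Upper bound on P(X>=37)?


Markov: P(X >= a) <= E[X]/a
P(X >= 37) <= 19/37

19/37


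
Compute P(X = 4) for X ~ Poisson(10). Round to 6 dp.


P(X=4) = e^(-10) * 10^4 / 4!
≈ 0.00004539992976 * 10000 / 24
≈ 0.018917

0.018917


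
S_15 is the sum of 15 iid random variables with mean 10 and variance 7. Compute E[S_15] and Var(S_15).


E[S_n] = n*mu = 15*10 = 150
Var(S_n) = n*sigma^2 = 15*7 = 105

E[S_15]=150, Var(S_15)=105


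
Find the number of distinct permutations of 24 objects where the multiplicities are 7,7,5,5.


24! = 620448401733239439360000
Denominator: 7!=5040 * 7!=5040 * 5!=120 * 5!=120
Coefficient = 620448401733239439360000 / 365783040000 = 1696219709184

1696219709184


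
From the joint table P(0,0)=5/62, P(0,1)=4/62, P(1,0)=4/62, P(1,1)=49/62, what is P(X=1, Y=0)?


Read from table: P(X=1, Y=0) = 4/62 = 2/31

2/31


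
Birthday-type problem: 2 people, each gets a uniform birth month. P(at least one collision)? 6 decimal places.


P(all different) = prod((12-i)/12 for i=0..1) = 0.916667
P(at least one match) = 1 - 0.916667 = 0.083333

0.083333


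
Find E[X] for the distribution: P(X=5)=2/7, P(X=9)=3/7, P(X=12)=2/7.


E[X] = sum(x * P(x))
= 5*2/7 + 9*3/7 + 12*2/7
= 61/7

61/7


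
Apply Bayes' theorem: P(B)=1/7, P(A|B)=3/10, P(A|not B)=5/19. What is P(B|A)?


P(A) = P(A|B)P(B) + P(A|B')P(B') = 3/10*1/7 + 5/19*6/7 = 51/190
P(B|A) = P(A|B)P(B)/P(A) = (3/70)/(51/190) = 19/119

19/119


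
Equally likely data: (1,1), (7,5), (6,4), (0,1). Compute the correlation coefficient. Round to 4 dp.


Cov(X,Y) = 5.3750, Var(X) = 9.2500, Var(Y) = 3.1875
rho = Cov/(sqrt(VarX)*sqrt(VarY)) = 0.9899

0.9899


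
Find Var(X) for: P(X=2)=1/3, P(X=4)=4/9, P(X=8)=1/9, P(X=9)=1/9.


E[X] = 13/3, E[X^2] = 221/9
Var(X) = E[X^2] - (E[X])^2 = 221/9 - (13/3)^2 = 52/9

52/9


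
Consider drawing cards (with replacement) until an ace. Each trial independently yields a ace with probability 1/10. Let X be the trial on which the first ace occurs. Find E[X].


For geometric (trials until first success), E[X] = 1/p = 1/(1/10) = 10

10


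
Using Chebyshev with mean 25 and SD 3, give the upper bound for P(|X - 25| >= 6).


k = 6/3 = 2
Chebyshev: P(|X-mu| >= k*sigma) <= 1/k^2 = 1/2^2 = 1/4

1/4


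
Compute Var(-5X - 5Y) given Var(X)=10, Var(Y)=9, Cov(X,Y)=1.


Var(-5X - 5Y) = (-5)^2*Var(X) + (-5)^2*Var(Y) + 2*(-5)*(-5)*Cov(X,Y)
= 25*10 + 25*9 + 50*1
= 250 + 225 + 50 = 525

525


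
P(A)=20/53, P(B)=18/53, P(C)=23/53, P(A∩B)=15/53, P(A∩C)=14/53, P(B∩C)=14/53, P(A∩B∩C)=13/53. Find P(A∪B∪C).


P(A∪B∪C) = P(A)+P(B)+P(C) - P(AB)-P(AC)-P(BC) + P(ABC)
= 20/53+18/53+23/53 - 15/53-14/53-14/53 + 13/53
= 31/53

31/53


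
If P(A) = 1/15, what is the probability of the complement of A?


P(A') = 1 - P(A) = 1 - 1/15 = 14/15

14/15


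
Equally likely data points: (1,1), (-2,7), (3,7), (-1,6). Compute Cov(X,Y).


E[X]=1/4, E[Y]=21/4, E[XY]=1/2
Cov(X,Y) = E[XY] - E[X]E[Y] = 1/2 - 1/4*21/4 = -13/16

-13/16


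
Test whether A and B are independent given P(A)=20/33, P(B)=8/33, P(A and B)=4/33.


P(A)*P(B) = 20/33*8/33 = 160/1089
P(A∩B) = 4/33 != 160/1089, so not independent

No, A and B are not independent


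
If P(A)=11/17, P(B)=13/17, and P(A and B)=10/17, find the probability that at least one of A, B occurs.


P(A∪B) = P(A) + P(B) - P(A∩B)
= 11/17 + 13/17 - 10/17 = 14/17

14/17


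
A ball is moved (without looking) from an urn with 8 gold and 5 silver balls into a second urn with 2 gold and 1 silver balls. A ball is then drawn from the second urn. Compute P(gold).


P(transfer gold) = 8/13; P(transfer silver) = 5/13
If gold transferred: Urn II has 3 gold of 4, so P(gold|gold moved) = 3/4
If silver transferred: Urn II has 2 gold of 4, so P(gold|silver moved) = 1/2
By total probability: P(gold) = 8/13*3/4 + 5/13*1/2 = 17/26

17/26


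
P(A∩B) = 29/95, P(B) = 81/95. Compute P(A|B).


P(A|B) = P(A∩B)/P(B) = (29/95)/(81/95) = 29/81

29/81


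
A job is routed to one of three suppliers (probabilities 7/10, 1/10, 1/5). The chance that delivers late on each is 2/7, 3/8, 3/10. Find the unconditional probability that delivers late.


P(A) = P(A|B1)P(B1) + P(A|B2)P(B2) + P(A|B3)P(B3)
= 2/7*7/10 + 3/8*1/10 + 3/10*1/5
= 1/5 + 3/80 + 3/50 = 119/400

119/400


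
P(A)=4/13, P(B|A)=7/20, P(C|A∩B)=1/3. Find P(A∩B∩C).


P(A∩B∩C) = P(A) * P(B|A) * P(C|A∩B)
= 4/13 * 7/20 * 1/3
= 7/65 * 1/3 = 7/195

7/195


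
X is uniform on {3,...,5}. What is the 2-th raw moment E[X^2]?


E[X^2] = (1/3) * sum(x^2 for x=3..5)
= 50/3

50/3


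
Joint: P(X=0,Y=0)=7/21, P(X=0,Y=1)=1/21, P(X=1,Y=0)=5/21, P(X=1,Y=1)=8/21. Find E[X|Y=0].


P(Y=0) = 12/21
E[X|Y=0] = (0*7 + 1*5)/12 = 5/12

5/12


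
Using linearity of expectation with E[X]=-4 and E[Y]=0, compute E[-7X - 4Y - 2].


E[-7X - 4Y - 2] = -7*E[X] - 4*E[Y] - 2
= (-7)*(-4) + (-4)*(0) + (-2)
= 28 + 0 - 2 = 26

26


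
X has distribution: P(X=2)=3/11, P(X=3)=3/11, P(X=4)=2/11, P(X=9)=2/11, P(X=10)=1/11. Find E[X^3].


E[X^3] = sum(g(x)*P(x))
= 8*3/11 + 27*3/11 + 64*2/11 + 729*2/11 + 1000*1/11
= 2691/11

2691/11


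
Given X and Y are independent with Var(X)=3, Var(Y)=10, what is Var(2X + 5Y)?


Independence => Cov(X,Y)=0
Var(2X + 5Y) = 2^2*Var(X) + 5^2*Var(Y)
= 4*3 + 25*10 = 262

262


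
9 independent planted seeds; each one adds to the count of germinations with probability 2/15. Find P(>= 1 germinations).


P(at least one) = 1 - P(none)
P(none) = (1 - 2/15)^9 = (13/15)^9 = 10604499373/38443359375
P(at least one) = 1 - 10604499373/38443359375 = 27838860002/38443359375

27838860002/38443359375


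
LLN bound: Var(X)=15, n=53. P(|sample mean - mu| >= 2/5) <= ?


Var(Xbar) = Var(X)/n = 15/53
Chebyshev: P(|Xbar-mu| >= 2/5) <= Var(Xbar)/(2/5)^2 = (15/53)/(4/25) = 375/212
Bound exceeds 1, so trivial bound: 1

1


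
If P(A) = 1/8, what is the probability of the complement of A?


P(A') = 1 - P(A) = 1 - 1/8 = 7/8

7/8


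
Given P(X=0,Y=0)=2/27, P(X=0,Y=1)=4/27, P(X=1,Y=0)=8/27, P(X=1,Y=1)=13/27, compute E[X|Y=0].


P(Y=0) = 10/27
E[X|Y=0] = (0*2 + 1*8)/10 = 8/10 = 4/5

4/5


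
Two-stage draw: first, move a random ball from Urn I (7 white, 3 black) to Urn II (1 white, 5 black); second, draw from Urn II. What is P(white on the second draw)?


P(transfer white) = 7/10; P(transfer black) = 3/10
If white transferred: Urn II has 2 white of 7, so P(white|white moved) = 2/7
If black transferred: Urn II has 1 white of 7, so P(white|black moved) = 1/7
By total probability: P(white) = 7/10*2/7 + 3/10*1/7 = 17/70

17/70


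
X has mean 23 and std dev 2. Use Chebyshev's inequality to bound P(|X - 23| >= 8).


k = 8/2 = 4
Chebyshev: P(|X-mu| >= k*sigma) <= 1/k^2 = 1/4^2 = 1/16

1/16


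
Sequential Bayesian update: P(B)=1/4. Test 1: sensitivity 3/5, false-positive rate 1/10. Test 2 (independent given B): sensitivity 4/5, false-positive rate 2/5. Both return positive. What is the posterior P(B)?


After test 1: P(+) = 3/5*1/4 + 1/10*3/4 = 9/40
P(B|+) = (3/20)/(9/40) = 2/3
After test 2 (use post1 as new prior): P(+) = 4/5*2/3 + 2/5*1/3 = 2/3
P(B|+,+) = (8/15)/(2/3) = 4/5

4/5


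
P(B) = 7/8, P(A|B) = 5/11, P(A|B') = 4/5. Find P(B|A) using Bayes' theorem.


P(A) = P(A|B)P(B) + P(A|B')P(B') = 5/11*7/8 + 4/5*1/8 = 219/440
P(B|A) = P(A|B)P(B)/P(A) = (35/88)/(219/440) = 175/219

175/219


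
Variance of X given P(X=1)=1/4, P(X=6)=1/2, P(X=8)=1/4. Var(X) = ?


E[X] = 21/4, E[X^2] = 137/4
Var(X) = E[X^2] - (E[X])^2 = 137/4 - (21/4)^2 = 107/16

107/16


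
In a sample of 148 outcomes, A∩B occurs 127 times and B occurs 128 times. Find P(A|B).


P(A|B) = P(A∩B)/P(B) = (127/148)/(128/148) = 127/128

127/128


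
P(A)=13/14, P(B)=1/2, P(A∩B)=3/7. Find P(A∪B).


P(A∪B) = P(A) + P(B) - P(A∩B)
= 13/14 + 1/2 - 3/7 = 1

1


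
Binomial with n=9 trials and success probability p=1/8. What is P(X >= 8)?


P(X>=8) = P(X=8) + P(X=9)
= 63/134217728 + 1/134217728
= 1/2097152

1/2097152


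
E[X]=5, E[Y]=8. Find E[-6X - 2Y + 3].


E[-6X - 2Y + 3] = -6*E[X] - 2*E[Y] + 3
= (-6)*(5) + (-2)*(8) + (3)
= -30 - 16 + 3 = -43

-43


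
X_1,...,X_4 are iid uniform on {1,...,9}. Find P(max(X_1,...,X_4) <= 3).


P(max <= 3) = P(all X_i <= 3) = (P(X_1 <= 3))^4
= (3/9)^4 = (1/3)^4 = 1/81

1/81


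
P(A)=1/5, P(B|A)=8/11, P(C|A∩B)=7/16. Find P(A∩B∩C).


P(A∩B∩C) = P(A) * P(B|A) * P(C|A∩B)
= 1/5 * 8/11 * 7/16
= 8/55 * 7/16 = 7/110

7/110


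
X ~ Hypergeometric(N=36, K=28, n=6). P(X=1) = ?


P(X=1) = C(28,1)*C(8,5) / C(36,6)
= 28*56 / 1947792
= 1568/1947792 = 14/17391

14/17391


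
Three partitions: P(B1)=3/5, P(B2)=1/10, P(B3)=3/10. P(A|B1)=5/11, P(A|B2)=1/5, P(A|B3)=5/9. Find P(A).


P(A) = P(A|B1)P(B1) + P(A|B2)P(B2) + P(A|B3)P(B3)
= 5/11*3/5 + 1/5*1/10 + 5/9*3/10
= 3/11 + 1/50 + 1/6 = 379/825

379/825


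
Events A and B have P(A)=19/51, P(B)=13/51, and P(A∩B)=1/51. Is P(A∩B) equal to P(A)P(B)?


P(A)*P(B) = 19/51*13/51 = 247/2601
P(A∩B) = 1/51 != 247/2601, so not independent

No, A and B are not independent


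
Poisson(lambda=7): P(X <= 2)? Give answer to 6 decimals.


P(X<=2) = e^(-7)*7^0/0! + e^(-7)*7^1/1! + e^(-7)*7^2/2!
≈ 0.0009118820 + 0.0063831738 + 0.0223411082
= 0.0296361640
≈ 0.029636

0.029636


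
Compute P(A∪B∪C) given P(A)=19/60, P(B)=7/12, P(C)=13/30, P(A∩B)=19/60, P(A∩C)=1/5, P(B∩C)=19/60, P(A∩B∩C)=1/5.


P(A∪B∪C) = P(A)+P(B)+P(C) - P(AB)-P(AC)-P(BC) + P(ABC)
= 19/60+7/12+13/30 - 19/60-1/5-19/60 + 1/5
= 7/10

7/10


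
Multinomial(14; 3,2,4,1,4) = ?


14! = 87178291200
Denominator: 3!=6 * 2!=2 * 4!=24 * 1!=1 * 4!=24
Coefficient = 87178291200 / 6912 = 12612600

12612600


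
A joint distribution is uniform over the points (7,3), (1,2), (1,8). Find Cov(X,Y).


E[X]=3, E[Y]=13/3, E[XY]=31/3
Cov(X,Y) = E[XY] - E[X]E[Y] = 31/3 - 3*13/3 = -8/3

-8/3


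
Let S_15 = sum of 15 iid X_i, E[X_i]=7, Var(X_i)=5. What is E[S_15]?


E[S_n] = n*E[X_1] = 15*7 = 105

105


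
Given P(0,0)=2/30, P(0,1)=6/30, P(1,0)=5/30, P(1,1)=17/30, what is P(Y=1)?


P(Y=1) = P(0,1)+P(1,1) = 6/30 + 17/30 = 23/30

23/30


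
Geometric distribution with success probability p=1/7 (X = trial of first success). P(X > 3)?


P(X > 3) = P(first 3 trials all fail) = (1-p)^3 = (6/7)^3 = 216/343

216/343


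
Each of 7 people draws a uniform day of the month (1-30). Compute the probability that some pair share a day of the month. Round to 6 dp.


P(all different) = prod((30-i)/30 for i=0..6) = 0.469156
P(at least one match) = 1 - 0.469156 = 0.530844

0.530844


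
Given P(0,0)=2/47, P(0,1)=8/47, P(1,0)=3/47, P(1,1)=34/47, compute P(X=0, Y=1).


Read from table: P(X=0, Y=1) = 8/47

8/47


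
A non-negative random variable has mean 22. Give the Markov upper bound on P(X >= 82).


Markov: P(X >= a) <= E[X]/a
P(X >= 82) <= 22/82 = 11/41

11/41


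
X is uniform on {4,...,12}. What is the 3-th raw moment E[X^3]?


E[X^3] = (1/9) * sum(x^3 for x=4..12)
= 6048/9 = 672

672


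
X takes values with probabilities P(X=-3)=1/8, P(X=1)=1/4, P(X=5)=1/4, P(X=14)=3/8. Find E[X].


E[X] = sum(x * P(x))
= -3*1/8 + 1*1/4 + 5*1/4 + 14*3/8
= 51/8

51/8


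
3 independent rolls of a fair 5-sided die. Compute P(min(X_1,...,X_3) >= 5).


P(min >= 5) = P(all X_i >= 5) = (P(X_1 >= 5))^3
= (1/5)^3 = 1/125

1/125


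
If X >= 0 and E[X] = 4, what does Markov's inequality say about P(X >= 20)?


Markov: P(X >= a) <= E[X]/a
P(X >= 20) <= 4/20 = 1/5

1/5


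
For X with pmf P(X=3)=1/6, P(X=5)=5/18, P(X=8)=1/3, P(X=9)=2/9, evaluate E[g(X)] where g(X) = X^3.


E[X^3] = sum(g(x)*P(x))
= 27*1/6 + 125*5/18 + 512*1/3 + 729*2/9
= 3347/9

3347/9


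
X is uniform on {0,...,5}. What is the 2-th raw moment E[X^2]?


E[X^2] = (1/6) * sum(x^2 for x=0..5)
= 55/6

55/6


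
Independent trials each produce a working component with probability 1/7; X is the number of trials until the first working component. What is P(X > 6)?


P(X > 6) = P(first 6 trials all fail) = (1-p)^6 = (6/7)^6 = 46656/117649

46656/117649


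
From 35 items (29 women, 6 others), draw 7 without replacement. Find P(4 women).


P(X=4) = C(29,4)*C(6,3) / C(35,7)
= 23751*20 / 6724520
= 475020/6724520 = 819/11594

819/11594


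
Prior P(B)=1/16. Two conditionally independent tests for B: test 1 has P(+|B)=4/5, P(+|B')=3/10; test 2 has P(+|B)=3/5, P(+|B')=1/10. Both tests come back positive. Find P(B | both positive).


After test 1: P(+) = 4/5*1/16 + 3/10*15/16 = 53/160
P(B|+) = (1/20)/(53/160) = 8/53
After test 2 (use post1 as new prior): P(+) = 3/5*8/53 + 1/10*45/53 = 93/530
P(B|+,+) = (24/265)/(93/530) = 16/31

16/31


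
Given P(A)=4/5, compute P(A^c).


P(A') = 1 - P(A) = 1 - 4/5 = 1/5

1/5


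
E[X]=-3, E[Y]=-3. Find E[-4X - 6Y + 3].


E[-4X - 6Y + 3] = -4*E[X] - 6*E[Y] + 3
= (-4)*(-3) + (-6)*(-3) + (3)
= 12 + 18 + 3 = 33

33


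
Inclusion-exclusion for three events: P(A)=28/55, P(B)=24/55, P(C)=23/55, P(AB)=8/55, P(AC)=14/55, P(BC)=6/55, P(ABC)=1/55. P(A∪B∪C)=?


P(A∪B∪C) = P(A)+P(B)+P(C) - P(AB)-P(AC)-P(BC) + P(ABC)
= 28/55+24/55+23/55 - 8/55-14/55-6/55 + 1/55
= 48/55

48/55


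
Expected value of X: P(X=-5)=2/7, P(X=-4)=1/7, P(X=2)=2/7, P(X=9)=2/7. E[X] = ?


E[X] = sum(x * P(x))
= -5*2/7 - 4*1/7 + 2*2/7 + 9*2/7
= 8/7

8/7


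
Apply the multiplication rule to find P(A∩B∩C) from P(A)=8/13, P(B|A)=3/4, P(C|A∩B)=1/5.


P(A∩B∩C) = P(A) * P(B|A) * P(C|A∩B)
= 8/13 * 3/4 * 1/5
= 6/13 * 1/5 = 6/65

6/65


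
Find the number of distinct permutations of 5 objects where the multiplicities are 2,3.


5! = 120
Denominator: 2!=2 * 3!=6
Coefficient = 120 / 12 = 10

10


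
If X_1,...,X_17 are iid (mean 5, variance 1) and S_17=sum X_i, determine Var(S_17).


By independence, Var(S_n) = n*Var(X_1) = 17*1 = 17

17


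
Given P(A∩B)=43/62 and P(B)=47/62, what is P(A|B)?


P(A|B) = P(A∩B)/P(B) = (43/62)/(47/62) = 43/47

43/47


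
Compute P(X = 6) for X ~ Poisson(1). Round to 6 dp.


P(X=6) = e^(-1) * 1^6 / 6!
≈ 0.3678794412 * 1 / 720
≈ 0.000511

0.000511


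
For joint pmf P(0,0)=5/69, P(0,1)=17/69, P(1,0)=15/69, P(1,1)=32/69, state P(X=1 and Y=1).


Read from table: P(X=1, Y=1) = 32/69

32/69


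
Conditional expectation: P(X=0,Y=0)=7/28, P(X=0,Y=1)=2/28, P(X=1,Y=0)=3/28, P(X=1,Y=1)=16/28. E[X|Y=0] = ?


P(Y=0) = 10/28
E[X|Y=0] = (0*7 + 1*3)/10 = 3/10

3/10


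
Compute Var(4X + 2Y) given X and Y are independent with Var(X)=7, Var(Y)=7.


Independence => Cov(X,Y)=0
Var(4X + 2Y) = 4^2*Var(X) + 2^2*Var(Y)
= 16*7 + 4*7 = 140

140


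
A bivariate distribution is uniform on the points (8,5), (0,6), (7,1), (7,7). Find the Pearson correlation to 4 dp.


Cov(X,Y) = -2.1250, Var(X) = 10.2500, Var(Y) = 5.1875
rho = Cov/(sqrt(VarX)*sqrt(VarY)) = -0.2914

-0.2914


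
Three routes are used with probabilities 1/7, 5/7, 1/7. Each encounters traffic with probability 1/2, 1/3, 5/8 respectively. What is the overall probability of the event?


P(A) = P(A|B1)P(B1) + P(A|B2)P(B2) + P(A|B3)P(B3)
= 1/2*1/7 + 1/3*5/7 + 5/8*1/7
= 1/14 + 5/21 + 5/56 = 67/168

67/168


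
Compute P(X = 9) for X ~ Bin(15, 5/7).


P(X=9) = C(15,9) * p^9 * (1-p)^6
= 5005 * 1953125/40353607 * 64/117649
= 89375000000/678223072849

89375000000/678223072849


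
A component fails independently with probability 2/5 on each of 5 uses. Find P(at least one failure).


P(at least one) = 1 - P(none)
P(none) = (1 - 2/5)^5 = (3/5)^5 = 243/3125
P(at least one) = 1 - 243/3125 = 2882/3125

2882/3125


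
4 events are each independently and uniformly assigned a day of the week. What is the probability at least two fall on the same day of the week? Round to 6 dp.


P(all different) = prod((7-i)/7 for i=0..3) = 0.349854
P(at least one match) = 1 - 0.349854 = 0.650146

0.650146


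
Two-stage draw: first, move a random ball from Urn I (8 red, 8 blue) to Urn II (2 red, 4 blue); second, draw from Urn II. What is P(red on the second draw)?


P(transfer red) = 8/16 = 1/2; P(transfer blue) = 1/2
If red transferred: Urn II has 3 red of 7, so P(red|red moved) = 3/7
If blue transferred: Urn II has 2 red of 7, so P(red|blue moved) = 2/7
By total probability: P(red) = 1/2*3/7 + 1/2*2/7 = 5/14

5/14


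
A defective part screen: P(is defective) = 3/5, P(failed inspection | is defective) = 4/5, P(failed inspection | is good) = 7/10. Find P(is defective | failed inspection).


P(A) = P(A|B)P(B) + P(A|B')P(B') = 4/5*3/5 + 7/10*2/5 = 19/25
P(B|A) = P(A|B)P(B)/P(A) = (12/25)/(19/25) = 12/19

12/19


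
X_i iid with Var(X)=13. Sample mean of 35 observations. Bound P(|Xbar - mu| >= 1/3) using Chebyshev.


Var(Xbar) = Var(X)/n = 13/35
Chebyshev: P(|Xbar-mu| >= 1/3) <= Var(Xbar)/(1/3)^2 = (13/35)/(1/9) = 117/35
Bound exceeds 1, so trivial bound: 1

1


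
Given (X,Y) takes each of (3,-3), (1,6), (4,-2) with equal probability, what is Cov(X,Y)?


E[X]=8/3, E[Y]=1/3, E[XY]=-11/3
Cov(X,Y) = E[XY] - E[X]E[Y] = -11/3 - 8/3*1/3 = -41/9

-41/9


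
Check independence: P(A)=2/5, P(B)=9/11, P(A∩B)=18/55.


P(A)*P(B) = 2/5*9/11 = 18/55
P(A∩B) = 18/55, which equals P(A)P(B), so independent

Yes, A and B are independent


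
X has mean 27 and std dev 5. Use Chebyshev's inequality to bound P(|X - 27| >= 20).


k = 20/5 = 4
Chebyshev: P(|X-mu| >= k*sigma) <= 1/k^2 = 1/4^2 = 1/16

1/16


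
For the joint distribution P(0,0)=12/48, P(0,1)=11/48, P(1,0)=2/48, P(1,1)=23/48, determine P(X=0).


P(X=0) = P(0,0)+P(0,1) = 12/48 + 11/48 = 23/48

23/48


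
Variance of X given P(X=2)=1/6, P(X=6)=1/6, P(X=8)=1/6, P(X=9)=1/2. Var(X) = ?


E[X] = 43/6, E[X^2] = 347/6
Var(X) = E[X^2] - (E[X])^2 = 347/6 - (43/6)^2 = 233/36

233/36


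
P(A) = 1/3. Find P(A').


P(A') = 1 - P(A) = 1 - 1/3 = 2/3

2/3


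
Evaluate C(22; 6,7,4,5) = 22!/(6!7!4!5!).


22! = 1124000727777607680000
Denominator: 6!=720 * 7!=5040 * 4!=24 * 5!=120
Coefficient = 1124000727777607680000 / 10450944000 = 107550162720

107550162720


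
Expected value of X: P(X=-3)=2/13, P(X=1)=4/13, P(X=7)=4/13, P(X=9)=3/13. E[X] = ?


E[X] = sum(x * P(x))
= -3*2/13 + 1*4/13 + 7*4/13 + 9*3/13
= 53/13

53/13


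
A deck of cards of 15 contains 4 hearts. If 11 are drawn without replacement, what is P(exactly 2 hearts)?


P(X=2) = C(4,2)*C(11,9) / C(15,11)
= 6*55 / 1365
= 330/1365 = 22/91

22/91


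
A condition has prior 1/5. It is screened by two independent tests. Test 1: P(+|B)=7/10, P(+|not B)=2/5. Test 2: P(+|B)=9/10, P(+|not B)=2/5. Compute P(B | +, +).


After test 1: P(+) = 7/10*1/5 + 2/5*4/5 = 23/50
P(B|+) = (7/50)/(23/50) = 7/23
After test 2 (use post1 as new prior): P(+) = 9/10*7/23 + 2/5*16/23 = 127/230
P(B|+,+) = (63/230)/(127/230) = 63/127

63/127


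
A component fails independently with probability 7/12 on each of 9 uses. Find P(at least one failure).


P(at least one) = 1 - P(none)
P(none) = (1 - 7/12)^9 = (5/12)^9 = 1953125/5159780352
P(at least one) = 1 - 1953125/5159780352 = 5157827227/5159780352

5157827227/5159780352


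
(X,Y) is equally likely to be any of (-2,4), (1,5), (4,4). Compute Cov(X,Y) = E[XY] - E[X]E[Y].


E[X]=1, E[Y]=13/3, E[XY]=13/3
Cov(X,Y) = E[XY] - E[X]E[Y] = 13/3 - 1*13/3 = 0

0


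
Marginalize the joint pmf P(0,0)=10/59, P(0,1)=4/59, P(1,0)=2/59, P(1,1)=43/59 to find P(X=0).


P(X=0) = P(0,0)+P(0,1) = 10/59 + 4/59 = 14/59

14/59


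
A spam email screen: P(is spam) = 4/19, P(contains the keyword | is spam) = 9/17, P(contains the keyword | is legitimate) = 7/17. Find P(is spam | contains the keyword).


P(A) = P(A|B)P(B) + P(A|B')P(B') = 9/17*4/19 + 7/17*15/19 = 141/323
P(B|A) = P(A|B)P(B)/P(A) = (36/323)/(141/323) = 12/47

12/47


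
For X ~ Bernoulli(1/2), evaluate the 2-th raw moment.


For Bernoulli: X in {0,1}
E[X^2] = 0^2*(1-1/2) + 1^2*1/2 = 1/2

1/2


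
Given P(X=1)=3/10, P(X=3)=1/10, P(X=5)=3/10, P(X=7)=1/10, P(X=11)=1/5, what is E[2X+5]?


E[2X+5] = sum(g(x)*P(x))
= 7*3/10 + 11*1/10 + 15*3/10 + 19*1/10 + 27*1/5
= 15

15


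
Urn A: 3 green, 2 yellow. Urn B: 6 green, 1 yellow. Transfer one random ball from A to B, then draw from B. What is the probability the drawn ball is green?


P(transfer green) = 3/5; P(transfer yellow) = 2/5
If green transferred: Urn II has 7 green of 8, so P(green|green moved) = 7/8
If yellow transferred: Urn II has 6 green of 8, so P(green|yellow moved) = 3/4
By total probability: P(green) = 3/5*7/8 + 2/5*3/4 = 33/40

33/40


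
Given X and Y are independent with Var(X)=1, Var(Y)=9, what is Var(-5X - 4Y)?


Independence => Cov(X,Y)=0
Var(-5X - 4Y) = (-5)^2*Var(X) + (-4)^2*Var(Y)
= 25*1 + 16*9 = 169

169


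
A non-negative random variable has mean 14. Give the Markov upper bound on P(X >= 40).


Markov: P(X >= a) <= E[X]/a
P(X >= 40) <= 14/40 = 7/20

7/20


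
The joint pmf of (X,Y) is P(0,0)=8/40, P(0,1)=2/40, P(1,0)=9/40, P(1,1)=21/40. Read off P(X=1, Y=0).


Read from table: P(X=1, Y=0) = 9/40

9/40


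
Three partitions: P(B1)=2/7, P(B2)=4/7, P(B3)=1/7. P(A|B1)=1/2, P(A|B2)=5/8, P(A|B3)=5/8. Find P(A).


P(A) = P(A|B1)P(B1) + P(A|B2)P(B2) + P(A|B3)P(B3)
= 1/2*2/7 + 5/8*4/7 + 5/8*1/7
= 1/7 + 5/14 + 5/56 = 33/56

33/56


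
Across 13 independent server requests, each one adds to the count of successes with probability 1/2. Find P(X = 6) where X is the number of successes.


P(X=6) = C(13,6) * p^6 * (1-p)^7
= 1716 * 1/64 * 1/128
= 429/2048

429/2048


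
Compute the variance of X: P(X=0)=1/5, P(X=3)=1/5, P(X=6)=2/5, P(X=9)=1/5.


E[X] = 24/5, E[X^2] = 162/5
Var(X) = E[X^2] - (E[X])^2 = 162/5 - (24/5)^2 = 234/25

234/25


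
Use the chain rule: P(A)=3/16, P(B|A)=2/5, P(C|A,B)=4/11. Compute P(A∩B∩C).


P(A∩B∩C) = P(A) * P(B|A) * P(C|A∩B)
= 3/16 * 2/5 * 4/11
= 3/40 * 4/11 = 3/110

3/110


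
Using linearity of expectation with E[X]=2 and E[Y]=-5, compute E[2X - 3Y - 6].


E[2X - 3Y - 6] = 2*E[X] - 3*E[Y] - 6
= (2)*(2) + (-3)*(-5) + (-6)
= 4 + 15 - 6 = 13

13


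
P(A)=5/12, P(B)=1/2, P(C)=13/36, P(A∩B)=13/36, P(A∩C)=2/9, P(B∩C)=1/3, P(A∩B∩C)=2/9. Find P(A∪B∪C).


P(A∪B∪C) = P(A)+P(B)+P(C) - P(AB)-P(AC)-P(BC) + P(ABC)
= 5/12+1/2+13/36 - 13/36-2/9-1/3 + 2/9
= 7/12

7/12


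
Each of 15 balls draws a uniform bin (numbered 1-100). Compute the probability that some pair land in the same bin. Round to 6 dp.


P(all different) = prod((100-i)/100 for i=0..14) = 0.331284
P(at least one match) = 1 - 0.331284 = 0.668716

0.668716


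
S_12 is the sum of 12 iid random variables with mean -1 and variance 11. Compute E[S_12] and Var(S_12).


E[S_n] = n*mu = 12*-1 = -12
Var(S_n) = n*sigma^2 = 12*11 = 132

E[S_12]=-12, Var(S_12)=132


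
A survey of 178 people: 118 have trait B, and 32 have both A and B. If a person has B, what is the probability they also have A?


P(A|B) = P(A∩B)/P(B) = (32/178)/(118/178) = 32/118 = 16/59

16/59


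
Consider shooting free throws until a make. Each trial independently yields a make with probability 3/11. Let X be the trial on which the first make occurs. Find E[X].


For geometric (trials until first success), E[X] = 1/p = 1/(3/11) = 11/3

11/3


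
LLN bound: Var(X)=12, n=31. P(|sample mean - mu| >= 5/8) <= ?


Var(Xbar) = Var(X)/n = 12/31
Chebyshev: P(|Xbar-mu| >= 5/8) <= Var(Xbar)/(5/8)^2 = (12/31)/(25/64) = 768/775

768/775


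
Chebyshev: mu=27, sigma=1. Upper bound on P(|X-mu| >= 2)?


k = 2/1 = 2
Chebyshev: P(|X-mu| >= k*sigma) <= 1/k^2 = 1/2^2 = 1/4

1/4


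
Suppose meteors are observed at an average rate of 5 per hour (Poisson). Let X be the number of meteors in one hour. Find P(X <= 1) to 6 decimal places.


P(X<=1) = e^(-5)*5^0/0! + e^(-5)*5^1/1!
≈ 0.0067379470 + 0.0336897350
= 0.0404276820
≈ 0.040428

0.040428


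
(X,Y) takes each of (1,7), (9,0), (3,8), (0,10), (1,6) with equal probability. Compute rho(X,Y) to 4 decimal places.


Cov(X,Y) = -9.9600, Var(X) = 10.5600, Var(Y) = 11.3600
rho = Cov/(sqrt(VarX)*sqrt(VarY)) = -0.9094

-0.9094


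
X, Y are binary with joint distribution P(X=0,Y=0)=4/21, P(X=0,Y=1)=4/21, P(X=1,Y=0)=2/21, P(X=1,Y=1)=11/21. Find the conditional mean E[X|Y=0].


P(Y=0) = 6/21
E[X|Y=0] = (0*4 + 1*2)/6 = 2/6 = 1/3

1/3


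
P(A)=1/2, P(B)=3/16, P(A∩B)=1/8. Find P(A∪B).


P(A∪B) = P(A) + P(B) - P(A∩B)
= 1/2 + 3/16 - 1/8 = 9/16

9/16


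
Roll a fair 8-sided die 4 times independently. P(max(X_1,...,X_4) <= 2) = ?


P(max <= 2) = P(all X_i <= 2) = (P(X_1 <= 2))^4
= (2/8)^4 = (1/4)^4 = 1/256

1/256


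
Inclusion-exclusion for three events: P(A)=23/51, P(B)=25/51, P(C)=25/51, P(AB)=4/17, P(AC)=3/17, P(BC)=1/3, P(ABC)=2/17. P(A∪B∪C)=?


P(A∪B∪C) = P(A)+P(B)+P(C) - P(AB)-P(AC)-P(BC) + P(ABC)
= 23/51+25/51+25/51 - 4/17-3/17-1/3 + 2/17
= 41/51

41/51


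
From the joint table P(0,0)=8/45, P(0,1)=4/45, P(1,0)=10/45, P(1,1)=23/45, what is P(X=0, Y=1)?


Read from table: P(X=0, Y=1) = 4/45

4/45


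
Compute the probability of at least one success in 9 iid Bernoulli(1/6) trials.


P(at least one) = 1 - P(none)
P(none) = (1 - 1/6)^9 = (5/6)^9 = 1953125/10077696
P(at least one) = 1 - 1953125/10077696 = 8124571/10077696

8124571/10077696


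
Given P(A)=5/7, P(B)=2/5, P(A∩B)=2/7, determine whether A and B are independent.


P(A)*P(B) = 5/7*2/5 = 2/7
P(A∩B) = 2/7, which equals P(A)P(B), so independent

Yes, A and B are independent


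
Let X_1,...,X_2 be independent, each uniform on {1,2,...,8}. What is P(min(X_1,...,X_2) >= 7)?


P(min >= 7) = P(all X_i >= 7) = (P(X_1 >= 7))^2
= (2/8)^2 = (1/4)^2 = 1/16

1/16


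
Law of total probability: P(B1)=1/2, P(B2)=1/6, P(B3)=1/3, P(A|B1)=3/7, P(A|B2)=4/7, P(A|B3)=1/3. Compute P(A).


P(A) = P(A|B1)P(B1) + P(A|B2)P(B2) + P(A|B3)P(B3)
= 3/7*1/2 + 4/7*1/6 + 1/3*1/3
= 3/14 + 2/21 + 1/9 = 53/126

53/126


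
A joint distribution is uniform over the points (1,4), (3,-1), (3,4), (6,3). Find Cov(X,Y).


E[X]=13/4, E[Y]=5/2, E[XY]=31/4
Cov(X,Y) = E[XY] - E[X]E[Y] = 31/4 - 13/4*5/2 = -3/8

-3/8


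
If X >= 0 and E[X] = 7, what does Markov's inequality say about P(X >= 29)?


Markov: P(X >= a) <= E[X]/a
P(X >= 29) <= 7/29

7/29


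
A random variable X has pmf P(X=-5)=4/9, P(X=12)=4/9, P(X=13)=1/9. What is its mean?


E[X] = sum(x * P(x))
= -5*4/9 + 12*4/9 + 13*1/9
= 41/9

41/9


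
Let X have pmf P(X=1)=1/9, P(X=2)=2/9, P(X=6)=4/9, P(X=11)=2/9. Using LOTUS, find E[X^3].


E[X^3] = sum(g(x)*P(x))
= 1*1/9 + 8*2/9 + 216*4/9 + 1331*2/9
= 1181/3

1181/3


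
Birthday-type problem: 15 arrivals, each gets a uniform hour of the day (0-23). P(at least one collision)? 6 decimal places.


P(all different) = prod((24-i)/24 for i=0..14) = 0.003387
P(at least one match) = 1 - 0.003387 = 0.996613

0.996613


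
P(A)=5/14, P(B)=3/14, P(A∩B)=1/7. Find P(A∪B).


P(A∪B) = P(A) + P(B) - P(A∩B)
= 5/14 + 3/14 - 1/7 = 3/7

3/7


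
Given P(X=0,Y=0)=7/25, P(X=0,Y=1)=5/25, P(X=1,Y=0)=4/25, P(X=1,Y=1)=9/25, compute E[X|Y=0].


P(Y=0) = 11/25
E[X|Y=0] = (0*7 + 1*4)/11 = 4/11

4/11


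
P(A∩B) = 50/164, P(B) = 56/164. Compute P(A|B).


P(A|B) = P(A∩B)/P(B) = (50/164)/(56/164) = 50/56 = 25/28

25/28


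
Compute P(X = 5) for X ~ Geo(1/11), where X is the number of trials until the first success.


P(X=5) = (1-p)^4 * p = (10/11)^4 * 1/11
= 10000/14641 * 1/11 = 10000/161051

10000/161051


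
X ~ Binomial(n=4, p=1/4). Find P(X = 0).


P(X=0) = C(4,0) * p^0 * (1-p)^4
= 1 * 1 * 81/256
= 81/256

81/256


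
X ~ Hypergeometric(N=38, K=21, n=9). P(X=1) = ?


P(X=1) = C(21,1)*C(17,8) / C(38,9)
= 21*24310 / 163011640
= 510510/163011640 = 273/87172

273/87172


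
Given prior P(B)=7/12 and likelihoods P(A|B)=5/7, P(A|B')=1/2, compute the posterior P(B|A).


P(A) = P(A|B)P(B) + P(A|B')P(B') = 5/7*7/12 + 1/2*5/12 = 5/8
P(B|A) = P(A|B)P(B)/P(A) = (5/12)/(5/8) = 2/3

2/3


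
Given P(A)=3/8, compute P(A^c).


P(A') = 1 - P(A) = 1 - 3/8 = 5/8

5/8


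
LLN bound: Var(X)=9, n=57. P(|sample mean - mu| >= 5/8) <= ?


Var(Xbar) = Var(X)/n = 9/57
Chebyshev: P(|Xbar-mu| >= 5/8) <= Var(Xbar)/(5/8)^2 = (3/19)/(25/64) = 192/475

192/475


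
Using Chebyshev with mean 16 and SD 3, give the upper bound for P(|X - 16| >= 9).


k = 9/3 = 3
Chebyshev: P(|X-mu| >= k*sigma) <= 1/k^2 = 1/3^2 = 1/9

1/9


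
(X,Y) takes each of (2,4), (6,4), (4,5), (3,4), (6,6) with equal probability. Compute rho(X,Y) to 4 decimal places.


Cov(X,Y) = 0.6800, Var(X) = 2.5600, Var(Y) = 0.6400
rho = Cov/(sqrt(VarX)*sqrt(VarY)) = 0.5312

0.5312


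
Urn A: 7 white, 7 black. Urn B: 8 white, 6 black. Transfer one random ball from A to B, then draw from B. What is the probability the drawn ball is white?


P(transfer white) = 7/14 = 1/2; P(transfer black) = 1/2
If white transferred: Urn II has 9 white of 15, so P(white|white moved) = 3/5
If black transferred: Urn II has 8 white of 15, so P(white|black moved) = 8/15
By total probability: P(white) = 1/2*3/5 + 1/2*8/15 = 17/30

17/30


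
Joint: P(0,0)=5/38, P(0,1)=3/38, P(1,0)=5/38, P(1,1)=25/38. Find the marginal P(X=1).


P(X=1) = P(1,0)+P(1,1) = 5/38 + 25/38 = 30/38 = 15/19

15/19


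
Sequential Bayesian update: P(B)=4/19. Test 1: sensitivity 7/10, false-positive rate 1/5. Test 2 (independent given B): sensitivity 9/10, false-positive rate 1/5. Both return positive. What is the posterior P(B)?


After test 1: P(+) = 7/10*4/19 + 1/5*15/19 = 29/95
P(B|+) = (14/95)/(29/95) = 14/29
After test 2 (use post1 as new prior): P(+) = 9/10*14/29 + 1/5*15/29 = 78/145
P(B|+,+) = (63/145)/(78/145) = 21/26

21/26


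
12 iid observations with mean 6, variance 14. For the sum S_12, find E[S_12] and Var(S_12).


E[S_n] = n*mu = 12*6 = 72
Var(S_n) = n*sigma^2 = 12*14 = 168

E[S_12]=72, Var(S_12)=168


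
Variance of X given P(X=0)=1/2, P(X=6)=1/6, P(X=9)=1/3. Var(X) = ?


E[X] = 4, E[X^2] = 33
Var(X) = E[X^2] - (E[X])^2 = 33 - (4)^2 = 17

17


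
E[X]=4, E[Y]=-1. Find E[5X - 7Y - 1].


E[5X - 7Y - 1] = 5*E[X] - 7*E[Y] - 1
= (5)*(4) + (-7)*(-1) + (-1)
= 20 + 7 - 1 = 26

26


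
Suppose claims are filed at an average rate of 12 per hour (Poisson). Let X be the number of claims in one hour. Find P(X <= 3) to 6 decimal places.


P(X<=3) = e^(-12)*12^0/0! + e^(-12)*12^1/1! + e^(-12)*12^2/2! + e^(-12)*12^3/3!
≈ 0.0000061442 + 0.0000737305 + 0.0004423833 + 0.0017695332
= 0.0022917912
≈ 0.002292

0.002292


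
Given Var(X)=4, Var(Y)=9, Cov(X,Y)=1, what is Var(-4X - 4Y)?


Var(-4X - 4Y) = (-4)^2*Var(X) + (-4)^2*Var(Y) + 2*(-4)*(-4)*Cov(X,Y)
= 16*4 + 16*9 + 32*1
= 64 + 144 + 32 = 240

240


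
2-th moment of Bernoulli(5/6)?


For Bernoulli: X in {0,1}
E[X^2] = 0^2*(1-5/6) + 1^2*5/6 = 5/6

5/6


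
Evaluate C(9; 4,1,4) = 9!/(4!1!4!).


9! = 362880
Denominator: 4!=24 * 1!=1 * 4!=24
Coefficient = 362880 / 576 = 630

630


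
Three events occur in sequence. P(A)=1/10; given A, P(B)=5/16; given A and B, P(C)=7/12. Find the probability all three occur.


P(A∩B∩C) = P(A) * P(B|A) * P(C|A∩B)
= 1/10 * 5/16 * 7/12
= 1/32 * 7/12 = 7/384

7/384


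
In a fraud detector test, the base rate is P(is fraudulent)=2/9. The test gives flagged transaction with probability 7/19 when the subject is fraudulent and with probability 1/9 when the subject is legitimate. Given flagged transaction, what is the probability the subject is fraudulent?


P(A) = P(A|B)P(B) + P(A|B')P(B') = 7/19*2/9 + 1/9*7/9 = 259/1539
P(B|A) = P(A|B)P(B)/P(A) = (14/171)/(259/1539) = 18/37

18/37


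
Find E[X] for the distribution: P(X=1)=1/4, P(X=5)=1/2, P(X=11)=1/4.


E[X] = sum(x * P(x))
= 1*1/4 + 5*1/2 + 11*1/4
= 11/2

11/2


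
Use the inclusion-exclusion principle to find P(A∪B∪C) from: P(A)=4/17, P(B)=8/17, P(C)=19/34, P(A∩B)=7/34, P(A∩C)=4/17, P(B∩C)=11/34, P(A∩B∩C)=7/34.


P(A∪B∪C) = P(A)+P(B)+P(C) - P(AB)-P(AC)-P(BC) + P(ABC)
= 4/17+8/17+19/34 - 7/34-4/17-11/34 + 7/34
= 12/17

12/17


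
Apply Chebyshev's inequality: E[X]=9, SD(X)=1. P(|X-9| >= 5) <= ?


k = 5/1 = 5
Chebyshev: P(|X-mu| >= k*sigma) <= 1/k^2 = 1/5^2 = 1/25

1/25


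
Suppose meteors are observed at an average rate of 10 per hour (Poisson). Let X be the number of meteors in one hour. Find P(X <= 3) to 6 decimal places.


P(X<=3) = e^(-10)*10^0/0! + e^(-10)*10^1/1! + e^(-10)*10^2/2! + e^(-10)*10^3/3!
≈ 0.0000453999 + 0.0004539993 + 0.0022699965 + 0.0075666550
= 0.0103360507
≈ 0.010336

0.010336


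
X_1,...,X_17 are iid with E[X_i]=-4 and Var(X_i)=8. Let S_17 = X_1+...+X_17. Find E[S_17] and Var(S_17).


E[S_n] = n*mu = 17*-4 = -68
Var(S_n) = n*sigma^2 = 17*8 = 136

E[S_17]=-68, Var(S_17)=136


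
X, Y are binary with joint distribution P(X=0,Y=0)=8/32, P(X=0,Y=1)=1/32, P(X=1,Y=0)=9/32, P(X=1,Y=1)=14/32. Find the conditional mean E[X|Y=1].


P(Y=1) = 15/32
E[X|Y=1] = (0*1 + 1*14)/15 = 14/15

14/15


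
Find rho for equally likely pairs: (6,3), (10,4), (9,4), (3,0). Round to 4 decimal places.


Cov(X,Y) = 4.2500, Var(X) = 7.5000, Var(Y) = 2.6875
rho = Cov/(sqrt(VarX)*sqrt(VarY)) = 0.9466

0.9466


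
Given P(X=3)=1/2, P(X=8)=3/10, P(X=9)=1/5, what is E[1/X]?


E[1/X] = sum(g(x)*P(x))
= 1/3*1/2 + 1/8*3/10 + 1/9*1/5
= 163/720

163/720


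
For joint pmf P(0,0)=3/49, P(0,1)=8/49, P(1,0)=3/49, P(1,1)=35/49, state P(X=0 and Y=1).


Read from table: P(X=0, Y=1) = 8/49

8/49


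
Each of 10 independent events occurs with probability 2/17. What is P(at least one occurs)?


P(at least one) = 1 - P(none)
P(none) = (1 - 2/17)^10 = (15/17)^10 = 576650390625/2015993900449
P(at least one) = 1 - 576650390625/2015993900449 = 1439343509824/2015993900449

1439343509824/2015993900449


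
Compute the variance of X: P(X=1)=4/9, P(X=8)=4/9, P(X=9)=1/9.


E[X] = 5, E[X^2] = 341/9
Var(X) = E[X^2] - (E[X])^2 = 341/9 - (5)^2 = 116/9

116/9


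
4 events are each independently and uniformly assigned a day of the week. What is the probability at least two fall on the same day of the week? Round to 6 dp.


P(all different) = prod((7-i)/7 for i=0..3) = 0.349854
P(at least one match) = 1 - 0.349854 = 0.650146

0.650146


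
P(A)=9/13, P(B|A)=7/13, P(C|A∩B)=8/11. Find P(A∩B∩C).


P(A∩B∩C) = P(A) * P(B|A) * P(C|A∩B)
= 9/13 * 7/13 * 8/11
= 63/169 * 8/11 = 504/1859

504/1859


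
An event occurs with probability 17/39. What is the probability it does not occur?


P(A') = 1 - P(A) = 1 - 17/39 = 22/39

22/39


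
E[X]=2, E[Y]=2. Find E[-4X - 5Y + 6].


E[-4X - 5Y + 6] = -4*E[X] - 5*E[Y] + 6
= (-4)*(2) + (-5)*(2) + (6)
= -8 - 10 + 6 = -12

-12


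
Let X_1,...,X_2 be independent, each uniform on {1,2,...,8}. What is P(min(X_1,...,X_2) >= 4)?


P(min >= 4) = P(all X_i >= 4) = (P(X_1 >= 4))^2
= (5/8)^2 = 25/64

25/64


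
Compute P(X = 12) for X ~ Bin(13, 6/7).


P(X=12) = C(13,12) * p^12 * (1-p)^1
= 13 * 2176782336/13841287201 * 1/7
= 28298170368/96889010407

28298170368/96889010407


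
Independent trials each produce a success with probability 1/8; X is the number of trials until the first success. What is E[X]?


For geometric (trials until first success), E[X] = 1/p = 1/(1/8) = 8

8


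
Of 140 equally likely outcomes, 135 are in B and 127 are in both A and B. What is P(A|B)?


P(A|B) = P(A∩B)/P(B) = (127/140)/(135/140) = 127/135

127/135


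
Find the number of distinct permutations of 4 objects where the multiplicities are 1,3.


4! = 24
Denominator: 1!=1 * 3!=6
Coefficient = 24 / 6 = 4

4


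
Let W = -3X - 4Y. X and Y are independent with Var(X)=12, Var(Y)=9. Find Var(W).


Independence => Cov(X,Y)=0
Var(-3X - 4Y) = (-3)^2*Var(X) + (-4)^2*Var(Y)
= 9*12 + 16*9 = 252

252


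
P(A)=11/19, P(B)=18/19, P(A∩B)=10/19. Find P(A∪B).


P(A∪B) = P(A) + P(B) - P(A∩B)
= 11/19 + 18/19 - 10/19 = 1

1


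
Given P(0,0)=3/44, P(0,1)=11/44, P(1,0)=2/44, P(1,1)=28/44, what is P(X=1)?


P(X=1) = P(1,0)+P(1,1) = 2/44 + 28/44 = 30/44 = 15/22

15/22


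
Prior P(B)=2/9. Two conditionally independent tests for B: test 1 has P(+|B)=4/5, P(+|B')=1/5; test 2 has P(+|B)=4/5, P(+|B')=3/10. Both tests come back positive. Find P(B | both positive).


After test 1: P(+) = 4/5*2/9 + 1/5*7/9 = 1/3
P(B|+) = (8/45)/(1/3) = 8/15
After test 2 (use post1 as new prior): P(+) = 4/5*8/15 + 3/10*7/15 = 17/30
P(B|+,+) = (32/75)/(17/30) = 64/85

64/85


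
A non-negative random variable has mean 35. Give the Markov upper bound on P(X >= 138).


Markov: P(X >= a) <= E[X]/a
P(X >= 138) <= 35/138

35/138


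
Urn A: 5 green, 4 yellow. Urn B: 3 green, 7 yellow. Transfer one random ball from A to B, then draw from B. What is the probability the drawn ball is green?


P(transfer green) = 5/9; P(transfer yellow) = 4/9
If green transferred: Urn II has 4 green of 11, so P(green|green moved) = 4/11
If yellow transferred: Urn II has 3 green of 11, so P(green|yellow moved) = 3/11
By total probability: P(green) = 5/9*4/11 + 4/9*3/11 = 32/99

32/99


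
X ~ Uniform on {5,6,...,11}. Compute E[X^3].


E[X^3] = (1/7) * sum(x^3 for x=5..11)
= 4256/7 = 608

608


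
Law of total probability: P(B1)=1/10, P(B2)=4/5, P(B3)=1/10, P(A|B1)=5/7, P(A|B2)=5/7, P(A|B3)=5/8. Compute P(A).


P(A) = P(A|B1)P(B1) + P(A|B2)P(B2) + P(A|B3)P(B3)
= 5/7*1/10 + 5/7*4/5 + 5/8*1/10
= 1/14 + 4/7 + 1/16 = 79/112

79/112


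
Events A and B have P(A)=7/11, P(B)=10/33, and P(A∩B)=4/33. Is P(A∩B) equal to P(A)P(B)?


P(A)*P(B) = 7/11*10/33 = 70/363
P(A∩B) = 4/33 != 70/363, so not independent

No, A and B are not independent


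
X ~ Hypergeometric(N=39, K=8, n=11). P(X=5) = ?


P(X=5) = C(8,5)*C(31,6) / C(39,11)
= 56*736281 / 1676056044
= 41231736/1676056044 = 294/11951

294/11951


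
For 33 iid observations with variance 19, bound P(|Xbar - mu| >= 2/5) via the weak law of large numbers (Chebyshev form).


Var(Xbar) = Var(X)/n = 19/33
Chebyshev: P(|Xbar-mu| >= 2/5) <= Var(Xbar)/(2/5)^2 = (19/33)/(4/25) = 475/132
Bound exceeds 1, so trivial bound: 1

1


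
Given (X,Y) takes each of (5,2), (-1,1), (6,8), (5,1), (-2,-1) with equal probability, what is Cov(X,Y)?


E[X]=13/5, E[Y]=11/5, E[XY]=64/5
Cov(X,Y) = E[XY] - E[X]E[Y] = 64/5 - 13/5*11/5 = 177/25

177/25
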